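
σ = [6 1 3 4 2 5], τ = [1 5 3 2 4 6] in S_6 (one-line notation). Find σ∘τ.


σ∘τ: apply τ first, then σ
1 →τ 1 →σ 6
2 →τ 5 →σ 2
3 →τ 3 →σ 3
4 →τ 2 →σ 1
5 →τ 4 →σ 4
6 →τ 6 →σ 5

σ∘τ = [6 2 3 1 4 5]


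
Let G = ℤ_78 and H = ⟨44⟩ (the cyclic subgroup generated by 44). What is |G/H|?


|⟨44⟩| = n / gcd(44, 78) = 78 / 2 = 39
H is normal (ℤ_78 is abelian).
|G/H| = |G| / |H| = 78 / 39 = 2

|G/H| = 2


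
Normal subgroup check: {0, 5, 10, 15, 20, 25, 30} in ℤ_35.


H = {0, 5, 10, 15, 20, 25, 30} in ℤ_35
ℤ_35 is abelian; every subgroup of an abelian group is normal

Yes, normal subgroup


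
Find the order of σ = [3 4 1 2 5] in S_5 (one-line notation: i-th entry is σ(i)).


Cycle decomposition: (1 3) (2 4)
Cycle lengths: 2, 2
Order = lcm(2, 2) = 2

ord(σ) = 2


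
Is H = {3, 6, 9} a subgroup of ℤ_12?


Subgroup test for H = {3, 6, 9} in (ℤ_12, +):
(1) 0 ∈ H? No
(2) Closure: for all a,b ∈ H, (a+b) mod 12 ∈ H? No  [counterexample: 3 + 9 = 0 ∉ H]
(3) Inverses: for all a ∈ H, -a mod 12 ∈ H? Yes

No, H is not a subgroup of ℤ_12


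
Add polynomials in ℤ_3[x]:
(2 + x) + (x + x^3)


Add coefficients mod 3:
x^0: 2 + 0 = 2 (mod 3)
x^1: 1 + 1 = 2 (mod 3)
x^2: 0 + 0 = 0 (mod 3)
x^3: 0 + 1 = 1 (mod 3)
Result: 2 + 2x + x^3

f + g = 2 + 2x + x^3


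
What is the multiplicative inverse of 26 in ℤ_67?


Use the extended Euclidean algorithm to write 1 = 26·s + 67·t; then s mod 67 is the inverse.
Euclidean algorithm:
  26 = 0·67 + 26
  67 = 2·26 + 15
  26 = 1·15 + 11
  15 = 1·11 + 4
  11 = 2·4 + 3
  4 = 1·3 + 1
  3 = 3·1 + 0
gcd(26,67) = 1
Back-substitution gives: 26·(-18) + 67·(7) = 1
So 26⁻¹ ≡ -18 ≡ 49 (mod 67)
Check: 26 × 49 = 1274 ≡ 1 (mod 67) ✓

26⁻¹ ≡ 49 (mod 67)


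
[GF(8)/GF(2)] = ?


GF(8) = GF(2^3), so the extension degree is 3

[GF(8)/GF(2)] = 3


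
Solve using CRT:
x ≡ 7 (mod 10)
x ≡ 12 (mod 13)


m₁ = 10, m₂ = 13, gcd = 1, so CRT applies. M = m₁·m₂ = 130
Let M₁ = M/m₁ = 13, M₂ = M/m₂ = 10
Find y₁ ≡ M₁⁻¹ (mod m₁): 13⁻¹ ≡ 7 (mod 10)
Find y₂ ≡ M₂⁻¹ (mod m₂): 10⁻¹ ≡ 4 (mod 13)
x = a₁·M₁·y₁ + a₂·M₂·y₂ = 7·13·7 + 12·10·4 = 1117
Reduce mod 130: x ≡ 77
Check: 77 mod 10 = 7 ✓, 77 mod 13 = 12 ✓

x ≡ 77 (mod 130)


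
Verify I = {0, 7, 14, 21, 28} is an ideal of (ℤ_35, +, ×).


Check ideal conditions for I = {0, 7, 14, 21, 28} in ℤ_35:
(1) I is an additive subgroup? Yes
(2) For r ∈ ℤ_35 and a ∈ I: r·a ∈ I? Yes

Yes, I is an ideal of ℤ_35


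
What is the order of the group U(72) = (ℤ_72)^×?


U(n) is the group of units mod n; |U(n)| = φ(n)
|U(72)| = φ(72) = 24

|U(72) = (ℤ_72)^×| = 24


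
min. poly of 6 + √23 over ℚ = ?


Let α = 6 + √23. Then α - 6 = √23, so (α - 6)² = 23, giving α² - 12α + 13 = 0. Degree 2 and α ∉ ℚ, so this is the minimal polynomial.

Minimal polynomial: x² - 12x + 13


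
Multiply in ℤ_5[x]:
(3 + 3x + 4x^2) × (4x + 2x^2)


Expand and collect like terms; reduce coefficients mod 5:
x^0: 3·0 = 0 ≡ 0 (mod 5)
x^1: 3·4 + 3·0 = 12 ≡ 2 (mod 5)
x^2: 3·2 + 3·4 + 4·0 = 18 ≡ 3 (mod 5)
x^3: 3·2 + 4·4 = 22 ≡ 2 (mod 5)
x^4: 4·2 = 8 ≡ 3 (mod 5)
Result: 2x + 3x^2 + 2x^3 + 3x^4

f · g = 2x + 3x^2 + 2x^3 + 3x^4


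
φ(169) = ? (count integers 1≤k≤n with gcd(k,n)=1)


Factor n: 169 = 13^2
φ(n) = n · ∏(1 - 1/p) over distinct primes p | n
φ(169) = 169 · (1 - 1/13) = 156

φ(169) = 156


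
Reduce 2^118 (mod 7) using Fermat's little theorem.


Fermat's little theorem: if p is prime and gcd(a,p)=1, then a^(p-1) ≡ 1 (mod p)
p = 7 is prime, gcd(2,7) = 1
Reduce exponent: 118 mod 6 = 4
So 2^118 ≡ 2^4 (mod 7)
2^4 mod 7 = 2

2^118 ≡ 2 (mod 7)


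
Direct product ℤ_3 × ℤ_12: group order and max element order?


|ℤ_3 × ℤ_12| = 3 × 12 = 36
Max element order = lcm(3,12) = 12
Cyclic? No (gcd=3)

|ℤ_3×ℤ_12| = 36, max element order = 12


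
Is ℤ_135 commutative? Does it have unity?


ℤ_135 is a commutative ring with unity 1; 135 = 3×45 is composite, so 3·45 ≡ 0 gives zero divisors (not an integral domain)
Commutative: Yes
Integral domain: No
Has unity: Yes

ℤ_135: Commutative=Yes, Unity=Yes


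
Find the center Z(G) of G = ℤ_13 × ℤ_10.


Z(G) = {g ∈ G | gx = xg for all x ∈ G}
Direct product of abelian groups is abelian, so Z(G) = G

Z(ℤ_13 × ℤ_10) = ℤ_13 × ℤ_10


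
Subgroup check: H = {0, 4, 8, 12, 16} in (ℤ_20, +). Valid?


Subgroup test for H = {0, 4, 8, 12, 16} in (ℤ_20, +):
(1) 0 ∈ H? Yes
(2) Closure: for all a,b ∈ H, (a+b) mod 20 ∈ H? Yes
(3) Inverses: for all a ∈ H, -a mod 20 ∈ H? Yes

Yes, H is a subgroup of ℤ_20


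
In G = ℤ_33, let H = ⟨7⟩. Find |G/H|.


|⟨7⟩| = n / gcd(7, 33) = 33 / 1 = 33
H is normal (ℤ_33 is abelian).
|G/H| = |G| / |H| = 33 / 33 = 1

|G/H| = 1


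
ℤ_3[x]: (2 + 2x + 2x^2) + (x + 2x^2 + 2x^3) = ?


Add coefficients mod 3:
x^0: 2 + 0 = 2 (mod 3)
x^1: 2 + 1 = 0 (mod 3)
x^2: 2 + 2 = 1 (mod 3)
x^3: 0 + 2 = 2 (mod 3)
Result: 2 + x^2 + 2x^3

f + g = 2 + x^2 + 2x^3


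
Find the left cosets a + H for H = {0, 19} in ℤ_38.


H = {0, 19}, |H| = 2
Number of cosets = |G|/|H| = 38/2 = 19
0 + H = {0, 19}
1 + H = {1, 20}
2 + H = {2, 21}
3 + H = {3, 22}
4 + H = {4, 23}
5 + H = {5, 24}
6 + H = {6, 25}
7 + H = {7, 26}
8 + H = {8, 27}
9 + H = {9, 28}
10 + H = {10, 29}
11 + H = {11, 30}
12 + H = {12, 31}
13 + H = {13, 32}
14 + H = {14, 33}
15 + H = {15, 34}
16 + H = {16, 35}
17 + H = {17, 36}
18 + H = {18, 37}

Cosets: 0+H={0,19}; 1+H={1,20}; 2+H={2,21}; 3+H={3,22}; 4+H={4,23}; 5+H={5,24}; 6+H={6,25}; 7+H={7,26}; 8+H={8,27}; 9+H={9,28}; 10+H={10,29}; 11+H={11,30}; 12+H={12,31}; 13+H={13,32}; 14+H={14,33}; 15+H={15,34}; 16+H={16,35}; 17+H={17,36}; 18+H={18,37}


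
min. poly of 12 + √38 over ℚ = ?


Let α = 12 + √38. Then α - 12 = √38, so (α - 12)² = 38, giving α² - 24α + 106 = 0. Degree 2 and α ∉ ℚ, so this is the minimal polynomial.

Minimal polynomial: x² - 24x + 106


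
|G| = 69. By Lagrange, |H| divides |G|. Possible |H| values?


Lagrange's theorem: |H| divides |G|
|G| = 69
Divisors of 69: 1, 3, 23, 69

Possible subgroup orders: {1, 3, 23, 69}


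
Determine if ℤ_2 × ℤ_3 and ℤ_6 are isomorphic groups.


Comparing ℤ_2 × ℤ_3 and ℤ_6:
gcd(2,3) = 1, so ℤ_2 × ℤ_3 ≅ ℤ_6 (CRT)

Yes, ℤ_2 × ℤ_3 ≅ ℤ_6


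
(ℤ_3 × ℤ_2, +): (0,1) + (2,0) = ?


Operation: componentwise addition mod (3, 2)
(0,1) + (2,0) = ((a₁+b₁) mod 3, (a₂+b₂) mod 2) with a = (0,1), b = (2,0)

(0,1) + (2,0) = (2,1)


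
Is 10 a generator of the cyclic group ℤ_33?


g generates ℤ_n iff gcd(g, n) = 1
gcd(10, 33) = 1
Since gcd = 1, 10 is a generator.

Yes, 10 generates ℤ_33


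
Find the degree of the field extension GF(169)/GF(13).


GF(169) = GF(13^2), so the extension degree is 2

[GF(169)/GF(13)] = 2


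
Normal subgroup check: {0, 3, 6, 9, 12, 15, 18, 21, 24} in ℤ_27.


H = {0, 3, 6, 9, 12, 15, 18, 21, 24} in ℤ_27
ℤ_27 is abelian; every subgroup of an abelian group is normal

Yes, normal subgroup


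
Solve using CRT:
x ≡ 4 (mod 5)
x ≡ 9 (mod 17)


m₁ = 5, m₂ = 17, gcd = 1, so CRT applies. M = m₁·m₂ = 85
Let M₁ = M/m₁ = 17, M₂ = M/m₂ = 5
Find y₁ ≡ M₁⁻¹ (mod m₁): 17⁻¹ ≡ 3 (mod 5)
Find y₂ ≡ M₂⁻¹ (mod m₂): 5⁻¹ ≡ 7 (mod 17)
x = a₁·M₁·y₁ + a₂·M₂·y₂ = 4·17·3 + 9·5·7 = 519
Reduce mod 85: x ≡ 9
Check: 9 mod 5 = 4 ✓, 9 mod 17 = 9 ✓

x ≡ 9 (mod 85)


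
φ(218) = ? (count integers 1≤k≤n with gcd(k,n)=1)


Factor n: 218 = 2 × 109
φ(n) = n · ∏(1 - 1/p) over distinct primes p | n
φ(218) = 218 · (1 - 1/2) · (1 - 1/109) = 108

φ(218) = 108


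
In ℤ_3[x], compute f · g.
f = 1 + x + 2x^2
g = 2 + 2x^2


Expand and collect like terms; reduce coefficients mod 3:
x^0: 1·2 = 2 ≡ 2 (mod 3)
x^1: 1·0 + 1·2 = 2 ≡ 2 (mod 3)
x^2: 1·2 + 1·0 + 2·2 = 6 ≡ 0 (mod 3)
x^3: 1·2 + 2·0 = 2 ≡ 2 (mod 3)
x^4: 2·2 = 4 ≡ 1 (mod 3)
Result: 2 + 2x + 2x^3 + x^4

f · g = 2 + 2x + 2x^3 + x^4


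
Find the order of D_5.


|D_n| = 2n (n rotations and n reflections)
|D_5| = 2×5 = 10

|D_5| = 10


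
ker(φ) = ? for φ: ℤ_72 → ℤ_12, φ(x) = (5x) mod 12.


Kernel = preimage of identity
ker(φ) = {x ∈ ℤ_72 : 5x ≡ 0 (mod 12)}. Since 12 | 72, φ is well-defined. The kernel is the cyclic subgroup ⟨12⟩ of ℤ_72 (order 6), i.e. {0, 12, 24, 36, 48, 60}

ker(φ) = {0, 12, 24, 36, 48, 60}


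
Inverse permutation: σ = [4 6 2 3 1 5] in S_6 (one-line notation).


To find σ⁻¹, swap domain and range:
σ(1) = 4 → σ⁻¹(4) = 1
σ(2) = 6 → σ⁻¹(6) = 2
σ(3) = 2 → σ⁻¹(2) = 3
σ(4) = 3 → σ⁻¹(3) = 4
σ(5) = 1 → σ⁻¹(1) = 5
σ(6) = 5 → σ⁻¹(5) = 6

σ⁻¹ = [5 3 4 1 6 2]


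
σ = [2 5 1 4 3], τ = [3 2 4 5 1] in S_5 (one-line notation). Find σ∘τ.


σ∘τ: apply τ first, then σ
1 →τ 3 →σ 1
2 →τ 2 →σ 5
3 →τ 4 →σ 4
4 →τ 5 →σ 3
5 →τ 1 →σ 2

σ∘τ = [1 5 4 3 2]


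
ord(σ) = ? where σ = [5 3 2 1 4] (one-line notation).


Cycle decomposition: (1 5 4) (2 3)
Cycle lengths: 3, 2
Order = lcm(3, 2) = 6

ord(σ) = 6


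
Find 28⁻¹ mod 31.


Use the extended Euclidean algorithm to write 1 = 28·s + 31·t; then s mod 31 is the inverse.
Euclidean algorithm:
  28 = 0·31 + 28
  31 = 1·28 + 3
  28 = 9·3 + 1
  3 = 3·1 + 0
gcd(28,31) = 1
Back-substitution gives: 28·(10) + 31·(-9) = 1
So 28⁻¹ ≡ 10 ≡ 10 (mod 31)
Check: 28 × 10 = 280 ≡ 1 (mod 31) ✓

28⁻¹ ≡ 10 (mod 31)


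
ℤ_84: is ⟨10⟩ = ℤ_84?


g generates ℤ_n iff gcd(g, n) = 1
gcd(10, 84) = 2
Since gcd = 2 ≠ 1, ⟨10⟩ has order 42 < 84, so 10 is not a generator.

No, 10 does not generate ℤ_84


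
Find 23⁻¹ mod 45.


Use the extended Euclidean algorithm to write 1 = 23·s + 45·t; then s mod 45 is the inverse.
Euclidean algorithm:
  23 = 0·45 + 23
  45 = 1·23 + 22
  23 = 1·22 + 1
  22 = 22·1 + 0
gcd(23,45) = 1
Back-substitution gives: 23·(2) + 45·(-1) = 1
So 23⁻¹ ≡ 2 ≡ 2 (mod 45)
Check: 23 × 2 = 46 ≡ 1 (mod 45) ✓

23⁻¹ ≡ 2 (mod 45)


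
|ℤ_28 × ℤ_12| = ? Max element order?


|ℤ_28 × ℤ_12| = 28 × 12 = 336
Max element order = lcm(28,12) = 84
Cyclic? No (gcd=4)

|ℤ_28×ℤ_12| = 336, max element order = 84


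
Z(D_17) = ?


Z(G) = {g ∈ G | gx = xg for all x ∈ G}
For odd n, Z(D_n) = {e}: no nontrivial rotation commutes with all reflections

Z(D_17) = {e}


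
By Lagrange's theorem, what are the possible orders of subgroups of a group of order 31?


Lagrange's theorem: |H| divides |G|
|G| = 31
Divisors of 31: 1, 31

Possible subgroup orders: {1, 31}


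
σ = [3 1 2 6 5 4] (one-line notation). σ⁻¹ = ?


To find σ⁻¹, swap domain and range:
σ(1) = 3 → σ⁻¹(3) = 1
σ(2) = 1 → σ⁻¹(1) = 2
σ(3) = 2 → σ⁻¹(2) = 3
σ(4) = 6 → σ⁻¹(6) = 4
σ(5) = 5 → σ⁻¹(5) = 5
σ(6) = 4 → σ⁻¹(4) = 6

σ⁻¹ = [2 3 1 6 5 4]


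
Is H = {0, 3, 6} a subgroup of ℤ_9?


Subgroup test for H = {0, 3, 6} in (ℤ_9, +):
(1) 0 ∈ H? Yes
(2) Closure: for all a,b ∈ H, (a+b) mod 9 ∈ H? Yes
(3) Inverses: for all a ∈ H, -a mod 9 ∈ H? Yes

Yes, H is a subgroup of ℤ_9


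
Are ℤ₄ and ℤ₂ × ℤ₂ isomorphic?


Comparing ℤ₄ and ℤ₂ × ℤ₂:
ℤ₄ has an element of order 4; ℤ₂×ℤ₂ has exponent 2

No, ℤ₄ ≇ ℤ₂ × ℤ₂


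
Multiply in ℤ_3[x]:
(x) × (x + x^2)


Expand and collect like terms; reduce coefficients mod 3:
x^0: 0·0 = 0 ≡ 0 (mod 3)
x^1: 0·1 + 1·0 = 0 ≡ 0 (mod 3)
x^2: 0·1 + 1·1 = 1 ≡ 1 (mod 3)
x^3: 1·1 = 1 ≡ 1 (mod 3)
Result: x^2 + x^3

f · g = x^2 + x^3


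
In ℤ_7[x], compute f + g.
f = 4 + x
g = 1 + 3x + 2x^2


Add coefficients mod 7:
x^0: 4 + 1 = 5 (mod 7)
x^1: 1 + 3 = 4 (mod 7)
x^2: 0 + 2 = 2 (mod 7)
Result: 5 + 4x + 2x^2

f + g = 5 + 4x + 2x^2


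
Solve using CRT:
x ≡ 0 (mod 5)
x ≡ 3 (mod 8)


m₁ = 5, m₂ = 8, gcd = 1, so CRT applies. M = m₁·m₂ = 40
Let M₁ = M/m₁ = 8, M₂ = M/m₂ = 5
Find y₁ ≡ M₁⁻¹ (mod m₁): 8⁻¹ ≡ 2 (mod 5)
Find y₂ ≡ M₂⁻¹ (mod m₂): 5⁻¹ ≡ 5 (mod 8)
x = a₁·M₁·y₁ + a₂·M₂·y₂ = 0·8·2 + 3·5·5 = 75
Reduce mod 40: x ≡ 35
Check: 35 mod 5 = 0 ✓, 35 mod 8 = 3 ✓

x ≡ 35 (mod 40)


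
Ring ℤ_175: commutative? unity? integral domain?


ℤ_175 is a commutative ring with unity 1; 175 = 5×35 is composite, so 5·35 ≡ 0 gives zero divisors (not an integral domain)
Commutative: Yes
Integral domain: No
Has unity: Yes

ℤ_175: Commutative=Yes, Unity=Yes


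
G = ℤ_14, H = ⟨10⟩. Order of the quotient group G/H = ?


|⟨10⟩| = n / gcd(10, 14) = 14 / 2 = 7
H is normal (ℤ_14 is abelian).
|G/H| = |G| / |H| = 14 / 7 = 2

|G/H| = 2


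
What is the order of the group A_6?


|A_n| = n!/2 (even permutations)
|A_6| = 6!/2 = 720/2 = 360

|A_6| = 360


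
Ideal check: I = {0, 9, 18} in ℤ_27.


Check ideal conditions for I = {0, 9, 18} in ℤ_27:
(1) I is an additive subgroup? Yes
(2) For r ∈ ℤ_27 and a ∈ I: r·a ∈ I? Yes

Yes, I is an ideal of ℤ_27


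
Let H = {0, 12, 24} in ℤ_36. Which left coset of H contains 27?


27 + H = {27 + h (mod 36) : h ∈ H}
27+0=27, 27+12=3, 27+24=15
27 + H = {3, 15, 27} = 3 + H

27 + H = {3, 15, 27}


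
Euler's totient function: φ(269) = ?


Factor n: 269 = 269
φ(n) = n · ∏(1 - 1/p) over distinct primes p | n
φ(269) = 269 · (1 - 1/269) = 268

φ(269) = 268


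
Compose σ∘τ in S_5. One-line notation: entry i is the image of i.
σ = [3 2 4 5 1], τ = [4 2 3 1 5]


σ∘τ: apply τ first, then σ
1 →τ 4 →σ 5
2 →τ 2 →σ 2
3 →τ 3 →σ 4
4 →τ 1 →σ 3
5 →τ 5 →σ 1

σ∘τ = [5 2 4 3 1]


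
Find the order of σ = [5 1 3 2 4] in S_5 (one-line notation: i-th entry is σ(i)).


Cycle decomposition: (1 5 4 2)
Cycle lengths: 4
Order = lcm(4) = 4

ord(σ) = 4


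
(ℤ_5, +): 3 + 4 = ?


Operation: addition mod 5
3 + 4 = (a + b) mod 5 with a = 3, b = 4

3 + 4 = 2


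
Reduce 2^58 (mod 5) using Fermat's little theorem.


Fermat's little theorem: if p is prime and gcd(a,p)=1, then a^(p-1) ≡ 1 (mod p)
p = 5 is prime, gcd(2,5) = 1
Reduce exponent: 58 mod 4 = 2
So 2^58 ≡ 2^2 (mod 5)
2^2 mod 5 = 4

2^58 ≡ 4 (mod 5)


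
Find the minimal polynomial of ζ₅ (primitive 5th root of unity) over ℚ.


ζ₅ is a root of Φ₅(x) = x⁴ + x³ + x² + x + 1, irreducible over ℚ

Minimal polynomial: x⁴ + x³ + x² + x + 1


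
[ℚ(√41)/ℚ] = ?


√41 has minimal polynomial x² - 41 (irreducible over ℚ since 41 is squarefree)

[ℚ(√41)/ℚ] = 2


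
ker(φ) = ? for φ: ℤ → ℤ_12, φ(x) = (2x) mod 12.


Kernel = preimage of identity
ker(φ) = {x ∈ ℤ : 2x ≡ 0 (mod 12)}. gcd(2,12) = 2, so 2x ≡ 0 (mod 12) ⟺ x ≡ 0 (mod 12/2 = 6). Hence ker(φ) = 6ℤ

ker(φ) = 6ℤ


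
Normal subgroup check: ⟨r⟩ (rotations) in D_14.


H = ⟨r⟩ (rotations) in D_14
The rotation subgroup ⟨r⟩ has index 2 in D_14, so it is normal

Yes, normal subgroup


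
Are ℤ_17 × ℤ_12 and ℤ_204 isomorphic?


Comparing ℤ_17 × ℤ_12 and ℤ_204:
gcd(17,12) = 1, so ℤ_17 × ℤ_12 ≅ ℤ_204 (CRT)

Yes, ℤ_17 × ℤ_12 ≅ ℤ_204


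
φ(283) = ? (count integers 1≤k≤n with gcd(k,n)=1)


Factor n: 283 = 283
φ(n) = n · ∏(1 - 1/p) over distinct primes p | n
φ(283) = 283 · (1 - 1/283) = 282

φ(283) = 282


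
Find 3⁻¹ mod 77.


Use the extended Euclidean algorithm to write 1 = 3·s + 77·t; then s mod 77 is the inverse.
Euclidean algorithm:
  3 = 0·77 + 3
  77 = 25·3 + 2
  3 = 1·2 + 1
  2 = 2·1 + 0
gcd(3,77) = 1
Back-substitution gives: 3·(26) + 77·(-1) = 1
So 3⁻¹ ≡ 26 ≡ 26 (mod 77)
Check: 3 × 26 = 78 ≡ 1 (mod 77) ✓

3⁻¹ ≡ 26 (mod 77)


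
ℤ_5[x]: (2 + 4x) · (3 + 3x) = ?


Expand and collect like terms; reduce coefficients mod 5:
x^0: 2·3 = 6 ≡ 1 (mod 5)
x^1: 2·3 + 4·3 = 18 ≡ 3 (mod 5)
x^2: 4·3 = 12 ≡ 2 (mod 5)
Result: 1 + 3x + 2x^2

f · g = 1 + 3x + 2x^2


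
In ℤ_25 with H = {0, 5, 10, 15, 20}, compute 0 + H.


0 + H = {0 + h (mod 25) : h ∈ H}
0+0=0, 0+5=5, 0+10=10, 0+15=15, 0+20=20

0 + H = {0, 5, 10, 15, 20}


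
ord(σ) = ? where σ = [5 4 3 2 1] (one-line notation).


Cycle decomposition: (1 5) (2 4)
Cycle lengths: 2, 2
Order = lcm(2, 2) = 2

ord(σ) = 2


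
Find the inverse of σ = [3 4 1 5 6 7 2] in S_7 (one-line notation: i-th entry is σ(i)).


To find σ⁻¹, swap domain and range:
σ(1) = 3 → σ⁻¹(3) = 1
σ(2) = 4 → σ⁻¹(4) = 2
σ(3) = 1 → σ⁻¹(1) = 3
σ(4) = 5 → σ⁻¹(5) = 4
σ(5) = 6 → σ⁻¹(6) = 5
σ(6) = 7 → σ⁻¹(7) = 6
σ(7) = 2 → σ⁻¹(2) = 7

σ⁻¹ = [3 7 1 2 4 5 6]


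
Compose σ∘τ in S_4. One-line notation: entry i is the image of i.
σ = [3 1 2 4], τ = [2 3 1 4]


σ∘τ: apply τ first, then σ
1 →τ 2 →σ 1
2 →τ 3 →σ 2
3 →τ 1 →σ 3
4 →τ 4 →σ 4

σ∘τ = [1 2 3 4]


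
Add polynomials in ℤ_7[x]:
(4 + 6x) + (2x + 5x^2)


Add coefficients mod 7:
x^0: 4 + 0 = 4 (mod 7)
x^1: 6 + 2 = 1 (mod 7)
x^2: 0 + 5 = 5 (mod 7)
Result: 4 + x + 5x^2

f + g = 4 + x + 5x^2


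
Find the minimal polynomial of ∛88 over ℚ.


∛88 satisfies x³ - 88 = 0, irreducible over ℚ (no rational root; 88 is not a perfect cube)

Minimal polynomial: x³ - 88


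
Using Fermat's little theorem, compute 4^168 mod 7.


Fermat's little theorem: if p is prime and gcd(a,p)=1, then a^(p-1) ≡ 1 (mod p)
p = 7 is prime, gcd(4,7) = 1
Reduce exponent: 168 mod 6 = 0
So 4^168 ≡ 4^0 (mod 7)
4^0 = 1

4^168 ≡ 1 (mod 7)


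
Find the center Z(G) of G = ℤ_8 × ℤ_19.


Z(G) = {g ∈ G | gx = xg for all x ∈ G}
Direct product of abelian groups is abelian, so Z(G) = G

Z(ℤ_8 × ℤ_19) = ℤ_8 × ℤ_19


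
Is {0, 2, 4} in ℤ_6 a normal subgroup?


H = {0, 2, 4} in ℤ_6
ℤ_6 is abelian; every subgroup of an abelian group is normal

Yes, normal subgroup


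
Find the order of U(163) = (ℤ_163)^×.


U(n) is the group of units mod n; |U(n)| = φ(n)
|U(163)| = φ(163) = 162

|U(163) = (ℤ_163)^×| = 162


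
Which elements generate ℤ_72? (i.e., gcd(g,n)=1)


g generates ℤ_n iff gcd(g,n) = 1
Prime factors of 72: 2, 3
Generators are g ∈ {1,...,71} not divisible by any of these primes.
Generators: {1, 5, 7, 11, 13, 17, 19, 23, 25, 29, 31, 35, 37, 41, 43, 47, 49, 53, 55, 59, 61, 65, 67, 71}
Number of generators = φ(72) = 24

Generators of ℤ_72 = {1, 5, 7, 11, 13, 17, 19, 23, 25, 29, 31, 35, 37, 41, 43, 47, 49, 53, 55, 59, 61, 65, 67, 71}


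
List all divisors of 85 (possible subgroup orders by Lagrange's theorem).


Lagrange's theorem: |H| divides |G|
|G| = 85
Divisors of 85: 1, 5, 17, 85

Possible subgroup orders: {1, 5, 17, 85}


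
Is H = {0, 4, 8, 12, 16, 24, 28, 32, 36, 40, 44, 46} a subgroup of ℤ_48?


Subgroup test for H = {0, 4, 8, 12, 16, 24, 28, 32, 36, 40, 44, 46} in (ℤ_48, +):
(1) 0 ∈ H? Yes
(2) Closure: for all a,b ∈ H, (a+b) mod 48 ∈ H? No  [counterexample: 4 + 16 = 20 ∉ H]
(3) Inverses: for all a ∈ H, -a mod 48 ∈ H? No

No, H is not a subgroup of ℤ_48


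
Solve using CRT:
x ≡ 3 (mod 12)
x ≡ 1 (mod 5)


m₁ = 12, m₂ = 5, gcd = 1, so CRT applies. M = m₁·m₂ = 60
Let M₁ = M/m₁ = 5, M₂ = M/m₂ = 12
Find y₁ ≡ M₁⁻¹ (mod m₁): 5⁻¹ ≡ 5 (mod 12)
Find y₂ ≡ M₂⁻¹ (mod m₂): 12⁻¹ ≡ 3 (mod 5)
x = a₁·M₁·y₁ + a₂·M₂·y₂ = 3·5·5 + 1·12·3 = 111
Reduce mod 60: x ≡ 51
Check: 51 mod 12 = 3 ✓, 51 mod 5 = 1 ✓

x ≡ 51 (mod 60)


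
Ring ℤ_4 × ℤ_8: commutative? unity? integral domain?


Direct product ring; commutative with unity (1,1); but (1,0)·(0,1) = (0,0) gives zero divisors, so not an integral domain
Commutative: Yes
Integral domain: No
Has unity: Yes

ℤ_4 × ℤ_8: Commutative=Yes, Unity=Yes


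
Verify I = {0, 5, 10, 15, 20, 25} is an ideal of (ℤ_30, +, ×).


Check ideal conditions for I = {0, 5, 10, 15, 20, 25} in ℤ_30:
(1) I is an additive subgroup? Yes
(2) For r ∈ ℤ_30 and a ∈ I: r·a ∈ I? Yes

Yes, I is an ideal of ℤ_30


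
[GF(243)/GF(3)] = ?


GF(243) = GF(3^5), so the extension degree is 5

[GF(243)/GF(3)] = 5


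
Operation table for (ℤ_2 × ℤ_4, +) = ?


Elements: {(0,0), (0,1), (0,2), (0,3), (1,0), (1,1), (1,2), (1,3)}
Operation: componentwise addition mod (2, 4)
Entry (a, b) = ((a₁+b₁) mod 2, (a₂+b₂) mod 4)

Cayley table:
      | (0,0) | (0,1) | (0,2) | (0,3) | (1,0) | (1,1) | (1,2) | (1,3)
(0,0) | (0,0) | (0,1) | (0,2) | (0,3) | (1,0) | (1,1) | (1,2) | (1,3)
(0,1) | (0,1) | (0,2) | (0,3) | (0,0) | (1,1) | (1,2) | (1,3) | (1,0)
(0,2) | (0,2) | (0,3) | (0,0) | (0,1) | (1,2) | (1,3) | (1,0) | (1,1)
(0,3) | (0,3) | (0,0) | (0,1) | (0,2) | (1,3) | (1,0) | (1,1) | (1,2)
(1,0) | (1,0) | (1,1) | (1,2) | (1,3) | (0,0) | (0,1) | (0,2) | (0,3)
(1,1) | (1,1) | (1,2) | (1,3) | (1,0) | (0,1) | (0,2) | (0,3) | (0,0)
(1,2) | (1,2) | (1,3) | (1,0) | (1,1) | (0,2) | (0,3) | (0,0) | (0,1)
(1,3) | (1,3) | (1,0) | (1,1) | (1,2) | (0,3) | (0,0) | (0,1) | (0,2)


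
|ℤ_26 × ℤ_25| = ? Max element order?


|ℤ_26 × ℤ_25| = 26 × 25 = 650
Max element order = lcm(26,25) = 650
Cyclic? Yes (gcd=1)

|ℤ_26×ℤ_25| = 650, max element order = 650


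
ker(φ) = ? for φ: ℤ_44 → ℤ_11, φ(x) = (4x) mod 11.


Kernel = preimage of identity
ker(φ) = {x ∈ ℤ_44 : 4x ≡ 0 (mod 11)}. Since 11 | 44, φ is well-defined. The kernel is the cyclic subgroup ⟨11⟩ of ℤ_44 (order 4), i.e. {0, 11, 22, 33}

ker(φ) = {0, 11, 22, 33}


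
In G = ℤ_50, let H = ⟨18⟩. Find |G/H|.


|⟨18⟩| = n / gcd(18, 50) = 50 / 2 = 25
H is normal (ℤ_50 is abelian).
|G/H| = |G| / |H| = 50 / 25 = 2

|G/H| = 2


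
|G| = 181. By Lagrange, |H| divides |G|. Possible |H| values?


Lagrange's theorem: |H| divides |G|
|G| = 181
Divisors of 181: 1, 181

Possible subgroup orders: {1, 181}


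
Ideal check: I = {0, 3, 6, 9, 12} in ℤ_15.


Check ideal conditions for I = {0, 3, 6, 9, 12} in ℤ_15:
(1) I is an additive subgroup? Yes
(2) For r ∈ ℤ_15 and a ∈ I: r·a ∈ I? Yes

Yes, I is an ideal of ℤ_15


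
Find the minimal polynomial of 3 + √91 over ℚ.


Let α = 3 + √91. Then α - 3 = √91, so (α - 3)² = 91, giving α² - 6α - 82 = 0. Degree 2 and α ∉ ℚ, so this is the minimal polynomial.

Minimal polynomial: x² - 6x - 82


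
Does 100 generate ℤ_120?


g generates ℤ_n iff gcd(g, n) = 1
gcd(100, 120) = 20
Since gcd = 20 ≠ 1, ⟨100⟩ has order 6 < 120, so 100 is not a generator.

No, 100 does not generate ℤ_120


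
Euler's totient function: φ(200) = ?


Factor n: 200 = 2^3 × 5^2
φ(n) = n · ∏(1 - 1/p) over distinct primes p | n
φ(200) = 200 · (1 - 1/2) · (1 - 1/5) = 80

φ(200) = 80


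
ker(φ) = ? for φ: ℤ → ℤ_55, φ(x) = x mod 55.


Kernel = preimage of identity
ker(φ) = {x ∈ ℤ : x ≡ 0 (mod 55)} = 55ℤ = {0, ±55, ±110, ...}

ker(φ) = 55ℤ


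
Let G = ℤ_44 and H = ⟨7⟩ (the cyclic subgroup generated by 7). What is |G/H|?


|⟨7⟩| = n / gcd(7, 44) = 44 / 1 = 44
H is normal (ℤ_44 is abelian).
|G/H| = |G| / |H| = 44 / 44 = 1

|G/H| = 1


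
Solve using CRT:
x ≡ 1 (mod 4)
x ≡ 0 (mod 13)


m₁ = 4, m₂ = 13, gcd = 1, so CRT applies. M = m₁·m₂ = 52
Let M₁ = M/m₁ = 13, M₂ = M/m₂ = 4
Find y₁ ≡ M₁⁻¹ (mod m₁): 13⁻¹ ≡ 1 (mod 4)
Find y₂ ≡ M₂⁻¹ (mod m₂): 4⁻¹ ≡ 10 (mod 13)
x = a₁·M₁·y₁ + a₂·M₂·y₂ = 1·13·1 + 0·4·10 = 13
Reduce mod 52: x ≡ 13
Check: 13 mod 4 = 1 ✓, 13 mod 13 = 0 ✓

x ≡ 13 (mod 52)


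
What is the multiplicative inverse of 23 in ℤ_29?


Use the extended Euclidean algorithm to write 1 = 23·s + 29·t; then s mod 29 is the inverse.
Euclidean algorithm:
  23 = 0·29 + 23
  29 = 1·23 + 6
  23 = 3·6 + 5
  6 = 1·5 + 1
  5 = 5·1 + 0
gcd(23,29) = 1
Back-substitution gives: 23·(-5) + 29·(4) = 1
So 23⁻¹ ≡ -5 ≡ 24 (mod 29)
Check: 23 × 24 = 552 ≡ 1 (mod 29) ✓

23⁻¹ ≡ 24 (mod 29)


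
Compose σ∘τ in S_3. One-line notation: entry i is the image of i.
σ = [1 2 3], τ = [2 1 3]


σ∘τ: apply τ first, then σ
1 →τ 2 →σ 2
2 →τ 1 →σ 1
3 →τ 3 →σ 3

σ∘τ = [2 1 3]


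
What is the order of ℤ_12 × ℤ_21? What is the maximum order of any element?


|ℤ_12 × ℤ_21| = 12 × 21 = 252
Max element order = lcm(12,21) = 84
Cyclic? No (gcd=3)

|ℤ_12×ℤ_21| = 252, max element order = 84


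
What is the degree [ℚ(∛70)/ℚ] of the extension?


∛70 has minimal polynomial x³ - 70 (irreducible over ℚ since 70 is not a perfect cube)

[ℚ(∛70)/ℚ] = 3


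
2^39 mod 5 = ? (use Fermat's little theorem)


Fermat's little theorem: if p is prime and gcd(a,p)=1, then a^(p-1) ≡ 1 (mod p)
p = 5 is prime, gcd(2,5) = 1
Reduce exponent: 39 mod 4 = 3
So 2^39 ≡ 2^3 (mod 5)
2^3 mod 5 = 3

2^39 ≡ 3 (mod 5)


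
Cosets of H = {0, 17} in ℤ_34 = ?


H = {0, 17}, |H| = 2
Number of cosets = |G|/|H| = 34/2 = 17
0 + H = {0, 17}
1 + H = {1, 18}
2 + H = {2, 19}
3 + H = {3, 20}
4 + H = {4, 21}
5 + H = {5, 22}
6 + H = {6, 23}
7 + H = {7, 24}
8 + H = {8, 25}
9 + H = {9, 26}
10 + H = {10, 27}
11 + H = {11, 28}
12 + H = {12, 29}
13 + H = {13, 30}
14 + H = {14, 31}
15 + H = {15, 32}
16 + H = {16, 33}

Cosets: 0+H={0,17}; 1+H={1,18}; 2+H={2,19}; 3+H={3,20}; 4+H={4,21}; 5+H={5,22}; 6+H={6,23}; 7+H={7,24}; 8+H={8,25}; 9+H={9,26}; 10+H={10,27}; 11+H={11,28}; 12+H={12,29}; 13+H={13,30}; 14+H={14,31}; 15+H={15,32}; 16+H={16,33}


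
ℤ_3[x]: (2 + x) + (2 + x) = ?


Add coefficients mod 3:
x^0: 2 + 2 = 1 (mod 3)
x^1: 1 + 1 = 2 (mod 3)
Result: 1 + 2x

f + g = 1 + 2x


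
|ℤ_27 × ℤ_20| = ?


|A × B| = |A| · |B|
|ℤ_27 × ℤ_20| = 27 × 20 = 540

|ℤ_27 × ℤ_20| = 540


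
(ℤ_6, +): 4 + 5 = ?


Operation: addition mod 6
4 + 5 = (a + b) mod 6 with a = 4, b = 5

4 + 5 = 3


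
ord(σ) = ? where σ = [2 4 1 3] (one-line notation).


Cycle decomposition: (1 2 4 3)
Cycle lengths: 4
Order = lcm(4) = 4

ord(σ) = 4


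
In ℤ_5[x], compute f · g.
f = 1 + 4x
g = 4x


Expand and collect like terms; reduce coefficients mod 5:
x^0: 1·0 = 0 ≡ 0 (mod 5)
x^1: 1·4 + 4·0 = 4 ≡ 4 (mod 5)
x^2: 4·4 = 16 ≡ 1 (mod 5)
Result: 4x + x^2

f · g = 4x + x^2


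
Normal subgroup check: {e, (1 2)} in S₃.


H = {e, (1 2)} in S₃
(1 3)(1 2)(1 3)⁻¹ = (2 3) ∉ {e, (1 2)}, so it is not normal

No, not a normal subgroup


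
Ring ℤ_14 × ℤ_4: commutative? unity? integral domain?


Direct product ring; commutative with unity (1,1); but (1,0)·(0,1) = (0,0) gives zero divisors, so not an integral domain
Commutative: Yes
Integral domain: No
Has unity: Yes

ℤ_14 × ℤ_4: Commutative=Yes, Unity=Yes


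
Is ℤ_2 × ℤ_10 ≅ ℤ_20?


Comparing ℤ_2 × ℤ_10 and ℤ_20:
gcd(2,10) = 2 ≠ 1. Max element order in ℤ_2×ℤ_10 is lcm(2,10) = 10 < 20, so it has no element of order 20

No, ℤ_2 × ℤ_10 ≇ ℤ_20


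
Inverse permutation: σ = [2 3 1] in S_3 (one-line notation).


To find σ⁻¹, swap domain and range:
σ(1) = 2 → σ⁻¹(2) = 1
σ(2) = 3 → σ⁻¹(3) = 2
σ(3) = 1 → σ⁻¹(1) = 3

σ⁻¹ = [3 1 2]


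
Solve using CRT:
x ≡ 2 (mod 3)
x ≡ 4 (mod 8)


m₁ = 3, m₂ = 8, gcd = 1, so CRT applies. M = m₁·m₂ = 24
Let M₁ = M/m₁ = 8, M₂ = M/m₂ = 3
Find y₁ ≡ M₁⁻¹ (mod m₁): 8⁻¹ ≡ 2 (mod 3)
Find y₂ ≡ M₂⁻¹ (mod m₂): 3⁻¹ ≡ 3 (mod 8)
x = a₁·M₁·y₁ + a₂·M₂·y₂ = 2·8·2 + 4·3·3 = 68
Reduce mod 24: x ≡ 20
Check: 20 mod 3 = 2 ✓, 20 mod 8 = 4 ✓

x ≡ 20 (mod 24)


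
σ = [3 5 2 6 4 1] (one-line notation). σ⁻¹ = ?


To find σ⁻¹, swap domain and range:
σ(1) = 3 → σ⁻¹(3) = 1
σ(2) = 5 → σ⁻¹(5) = 2
σ(3) = 2 → σ⁻¹(2) = 3
σ(4) = 6 → σ⁻¹(6) = 4
σ(5) = 4 → σ⁻¹(4) = 5
σ(6) = 1 → σ⁻¹(1) = 6

σ⁻¹ = [6 3 1 5 2 4]


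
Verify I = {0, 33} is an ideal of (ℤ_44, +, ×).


Check ideal conditions for I = {0, 33} in ℤ_44:
(1) I is an additive subgroup? No
(2) For r ∈ ℤ_44 and a ∈ I: r·a ∈ I? No  [counterexample: r=2, a=33, r·a mod 44 = 22 ∉ I]

No, I is not an ideal of ℤ_44


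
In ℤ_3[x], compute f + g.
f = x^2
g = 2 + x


Add coefficients mod 3:
x^0: 0 + 2 = 2 (mod 3)
x^1: 0 + 1 = 1 (mod 3)
x^2: 1 + 0 = 1 (mod 3)
Result: 2 + x + x^2

f + g = 2 + x + x^2


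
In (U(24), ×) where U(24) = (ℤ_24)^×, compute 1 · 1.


Operation: multiplication mod 24
1 · 1 = (a × b) mod 24 with a = 1, b = 1

1 · 1 = 1


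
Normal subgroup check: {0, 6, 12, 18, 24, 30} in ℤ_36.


H = {0, 6, 12, 18, 24, 30} in ℤ_36
ℤ_36 is abelian; every subgroup of an abelian group is normal

Yes, normal subgroup


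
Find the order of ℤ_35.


ℤ_n has n elements.

|ℤ_35| = 35


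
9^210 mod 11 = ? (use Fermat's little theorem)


Fermat's little theorem: if p is prime and gcd(a,p)=1, then a^(p-1) ≡ 1 (mod p)
p = 11 is prime, gcd(9,11) = 1
Reduce exponent: 210 mod 10 = 0
So 9^210 ≡ 9^0 (mod 11)
9^0 = 1

9^210 ≡ 1 (mod 11)


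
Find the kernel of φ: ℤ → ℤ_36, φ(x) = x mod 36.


Kernel = preimage of identity
ker(φ) = {x ∈ ℤ : x ≡ 0 (mod 36)} = 36ℤ = {0, ±36, ±72, ...}

ker(φ) = 36ℤ


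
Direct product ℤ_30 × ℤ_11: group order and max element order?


|ℤ_30 × ℤ_11| = 30 × 11 = 330
Max element order = lcm(30,11) = 330
Cyclic? Yes (gcd=1)

|ℤ_30×ℤ_11| = 330, max element order = 330


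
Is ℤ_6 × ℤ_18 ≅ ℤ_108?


Comparing ℤ_6 × ℤ_18 and ℤ_108:
gcd(6,18) = 6 ≠ 1. Max element order in ℤ_6×ℤ_18 is lcm(6,18) = 18 < 108, so it has no element of order 108

No, ℤ_6 × ℤ_18 ≇ ℤ_108


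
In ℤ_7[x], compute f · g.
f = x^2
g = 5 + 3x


Expand and collect like terms; reduce coefficients mod 7:
x^0: 0·5 = 0 ≡ 0 (mod 7)
x^1: 0·3 + 0·5 = 0 ≡ 0 (mod 7)
x^2: 0·3 + 1·5 = 5 ≡ 5 (mod 7)
x^3: 1·3 = 3 ≡ 3 (mod 7)
Result: 5x^2 + 3x^3

f · g = 5x^2 + 3x^3


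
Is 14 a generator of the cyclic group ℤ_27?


g generates ℤ_n iff gcd(g, n) = 1
gcd(14, 27) = 1
Since gcd = 1, 14 is a generator.

Yes, 14 generates ℤ_27


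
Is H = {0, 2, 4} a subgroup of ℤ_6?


Subgroup test for H = {0, 2, 4} in (ℤ_6, +):
(1) 0 ∈ H? Yes
(2) Closure: for all a,b ∈ H, (a+b) mod 6 ∈ H? Yes
(3) Inverses: for all a ∈ H, -a mod 6 ∈ H? Yes

Yes, H is a subgroup of ℤ_6


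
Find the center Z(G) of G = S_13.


Z(G) = {g ∈ G | gx = xg for all x ∈ G}
S_n is non-abelian for n ≥ 3; Z(S_13) is trivial

Z(S_13) = {e}


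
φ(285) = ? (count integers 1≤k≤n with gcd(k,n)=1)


Factor n: 285 = 3 × 5 × 19
φ(n) = n · ∏(1 - 1/p) over distinct primes p | n
φ(285) = 285 · (1 - 1/3) · (1 - 1/5) · (1 - 1/19) = 144

φ(285) = 144


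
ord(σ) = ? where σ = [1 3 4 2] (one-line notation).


Cycle decomposition: (2 3 4)
Cycle lengths: 3
Order = lcm(3) = 3

ord(σ) = 3


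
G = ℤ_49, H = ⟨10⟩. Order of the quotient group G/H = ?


|⟨10⟩| = n / gcd(10, 49) = 49 / 1 = 49
H is normal (ℤ_49 is abelian).
|G/H| = |G| / |H| = 49 / 49 = 1

|G/H| = 1


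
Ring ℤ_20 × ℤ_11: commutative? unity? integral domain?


Direct product ring; commutative with unity (1,1); but (1,0)·(0,1) = (0,0) gives zero divisors, so not an integral domain
Commutative: Yes
Integral domain: No
Has unity: Yes

ℤ_20 × ℤ_11: Commutative=Yes, Unity=Yes


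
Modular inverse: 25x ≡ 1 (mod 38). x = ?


Use the extended Euclidean algorithm to write 1 = 25·s + 38·t; then s mod 38 is the inverse.
Euclidean algorithm:
  25 = 0·38 + 25
  38 = 1·25 + 13
  25 = 1·13 + 12
  13 = 1·12 + 1
  12 = 12·1 + 0
gcd(25,38) = 1
Back-substitution gives: 25·(-3) + 38·(2) = 1
So 25⁻¹ ≡ -3 ≡ 35 (mod 38)
Check: 25 × 35 = 875 ≡ 1 (mod 38) ✓

25⁻¹ ≡ 35 (mod 38)


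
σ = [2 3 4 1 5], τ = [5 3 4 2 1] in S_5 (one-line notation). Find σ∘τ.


σ∘τ: apply τ first, then σ
1 →τ 5 →σ 5
2 →τ 3 →σ 4
3 →τ 4 →σ 1
4 →τ 2 →σ 3
5 →τ 1 →σ 2

σ∘τ = [5 4 1 3 2]


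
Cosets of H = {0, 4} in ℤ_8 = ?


H = {0, 4}, |H| = 2
Number of cosets = |G|/|H| = 8/2 = 4
0 + H = {0, 4}
1 + H = {1, 5}
2 + H = {2, 6}
3 + H = {3, 7}

Cosets: 0+H={0,4}; 1+H={1,5}; 2+H={2,6}; 3+H={3,7}


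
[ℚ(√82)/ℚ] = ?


√82 has minimal polynomial x² - 82 (irreducible over ℚ since 82 is squarefree)

[ℚ(√82)/ℚ] = 2


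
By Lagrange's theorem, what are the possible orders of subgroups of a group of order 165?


Lagrange's theorem: |H| divides |G|
|G| = 165
Divisors of 165: 1, 3, 5, 11, 15, 33, 55, 165

Possible subgroup orders: {1, 3, 5, 11, 15, 33, 55, 165}


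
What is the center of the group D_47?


Z(G) = {g ∈ G | gx = xg for all x ∈ G}
For odd n, Z(D_n) = {e}: no nontrivial rotation commutes with all reflections

Z(D_47) = {e}


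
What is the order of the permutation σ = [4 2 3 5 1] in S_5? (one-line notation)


Cycle decomposition: (1 4 5)
Cycle lengths: 3
Order = lcm(3) = 3

ord(σ) = 3


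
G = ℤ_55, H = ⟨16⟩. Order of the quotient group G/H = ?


|⟨16⟩| = n / gcd(16, 55) = 55 / 1 = 55
H is normal (ℤ_55 is abelian).
|G/H| = |G| / |H| = 55 / 55 = 1

|G/H| = 1


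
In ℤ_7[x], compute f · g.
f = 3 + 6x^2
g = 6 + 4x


Expand and collect like terms; reduce coefficients mod 7:
x^0: 3·6 = 18 ≡ 4 (mod 7)
x^1: 3·4 + 0·6 = 12 ≡ 5 (mod 7)
x^2: 0·4 + 6·6 = 36 ≡ 1 (mod 7)
x^3: 6·4 = 24 ≡ 3 (mod 7)
Result: 4 + 5x + x^2 + 3x^3

f · g = 4 + 5x + x^2 + 3x^3


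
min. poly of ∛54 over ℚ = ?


∛54 satisfies x³ - 54 = 0, irreducible over ℚ (no rational root; 54 is not a perfect cube)

Minimal polynomial: x³ - 54


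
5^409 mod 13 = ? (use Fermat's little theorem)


Fermat's little theorem: if p is prime and gcd(a,p)=1, then a^(p-1) ≡ 1 (mod p)
p = 13 is prime, gcd(5,13) = 1
Reduce exponent: 409 mod 12 = 1
So 5^409 ≡ 5^1 (mod 13)
5^1 mod 13 = 5

5^409 ≡ 5 (mod 13)


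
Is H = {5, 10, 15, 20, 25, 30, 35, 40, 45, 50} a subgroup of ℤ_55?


Subgroup test for H = {5, 10, 15, 20, 25, 30, 35, 40, 45, 50} in (ℤ_55, +):
(1) 0 ∈ H? No
(2) Closure: for all a,b ∈ H, (a+b) mod 55 ∈ H? No  [counterexample: 5 + 50 = 0 ∉ H]
(3) Inverses: for all a ∈ H, -a mod 55 ∈ H? Yes

No, H is not a subgroup of ℤ_55


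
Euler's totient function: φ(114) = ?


Factor n: 114 = 2 × 3 × 19
φ(n) = n · ∏(1 - 1/p) over distinct primes p | n
φ(114) = 114 · (1 - 1/2) · (1 - 1/3) · (1 - 1/19) = 36

φ(114) = 36


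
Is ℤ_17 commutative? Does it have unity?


ℤ_17 is a commutative ring with unity 1; 17 is prime, so ℤ_17 is a field (hence an integral domain)
Commutative: Yes
Integral domain: Yes
Has unity: Yes

ℤ_17: Commutative=Yes, Unity=Yes


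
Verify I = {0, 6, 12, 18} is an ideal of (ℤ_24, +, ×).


Check ideal conditions for I = {0, 6, 12, 18} in ℤ_24:
(1) I is an additive subgroup? Yes
(2) For r ∈ ℤ_24 and a ∈ I: r·a ∈ I? Yes

Yes, I is an ideal of ℤ_24


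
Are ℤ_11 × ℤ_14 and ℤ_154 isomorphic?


Comparing ℤ_11 × ℤ_14 and ℤ_154:
gcd(11,14) = 1, so ℤ_11 × ℤ_14 ≅ ℤ_154 (CRT)

Yes, ℤ_11 × ℤ_14 ≅ ℤ_154


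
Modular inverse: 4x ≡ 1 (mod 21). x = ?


Use the extended Euclidean algorithm to write 1 = 4·s + 21·t; then s mod 21 is the inverse.
Euclidean algorithm:
  4 = 0·21 + 4
  21 = 5·4 + 1
  4 = 4·1 + 0
gcd(4,21) = 1
Back-substitution gives: 4·(-5) + 21·(1) = 1
So 4⁻¹ ≡ -5 ≡ 16 (mod 21)
Check: 4 × 16 = 64 ≡ 1 (mod 21) ✓

4⁻¹ ≡ 16 (mod 21)


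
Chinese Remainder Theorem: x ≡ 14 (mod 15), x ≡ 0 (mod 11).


m₁ = 15, m₂ = 11, gcd = 1, so CRT applies. M = m₁·m₂ = 165
Let M₁ = M/m₁ = 11, M₂ = M/m₂ = 15
Find y₁ ≡ M₁⁻¹ (mod m₁): 11⁻¹ ≡ 11 (mod 15)
Find y₂ ≡ M₂⁻¹ (mod m₂): 15⁻¹ ≡ 3 (mod 11)
x = a₁·M₁·y₁ + a₂·M₂·y₂ = 14·11·11 + 0·15·3 = 1694
Reduce mod 165: x ≡ 44
Check: 44 mod 15 = 14 ✓, 44 mod 11 = 0 ✓

x ≡ 44 (mod 165)


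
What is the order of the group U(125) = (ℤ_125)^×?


U(n) is the group of units mod n; |U(n)| = φ(n)
|U(125)| = φ(125) = 100

|U(125) = (ℤ_125)^×| = 100


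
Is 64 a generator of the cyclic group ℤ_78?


g generates ℤ_n iff gcd(g, n) = 1
gcd(64, 78) = 2
Since gcd = 2 ≠ 1, ⟨64⟩ has order 39 < 78, so 64 is not a generator.

No, 64 does not generate ℤ_78


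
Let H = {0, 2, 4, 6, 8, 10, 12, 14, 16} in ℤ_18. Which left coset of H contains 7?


7 + H = {7 + h (mod 18) : h ∈ H}
7+0=7, 7+2=9, 7+4=11, 7+6=13, 7+8=15, 7+10=17, 7+12=1, 7+14=3, 7+16=5
7 + H = {1, 3, 5, 7, 9, 11, 13, 15, 17} = 1 + H

7 + H = {1, 3, 5, 7, 9, 11, 13, 15, 17}


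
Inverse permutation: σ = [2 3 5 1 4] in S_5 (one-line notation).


To find σ⁻¹, swap domain and range:
σ(1) = 2 → σ⁻¹(2) = 1
σ(2) = 3 → σ⁻¹(3) = 2
σ(3) = 5 → σ⁻¹(5) = 3
σ(4) = 1 → σ⁻¹(1) = 4
σ(5) = 4 → σ⁻¹(4) = 5

σ⁻¹ = [4 1 2 5 3]


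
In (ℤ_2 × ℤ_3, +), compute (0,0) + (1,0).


Operation: componentwise addition mod (2, 3)
(0,0) + (1,0) = ((a₁+b₁) mod 2, (a₂+b₂) mod 3) with a = (0,0), b = (1,0)

(0,0) + (1,0) = (1,0)


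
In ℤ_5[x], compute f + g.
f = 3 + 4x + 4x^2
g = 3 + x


Add coefficients mod 5:
x^0: 3 + 3 = 1 (mod 5)
x^1: 4 + 1 = 0 (mod 5)
x^2: 4 + 0 = 4 (mod 5)
Result: 1 + 4x^2

f + g = 1 + 4x^2


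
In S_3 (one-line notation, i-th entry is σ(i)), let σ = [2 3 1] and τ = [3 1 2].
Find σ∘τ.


σ∘τ: apply τ first, then σ
1 →τ 3 →σ 1
2 →τ 1 →σ 2
3 →τ 2 →σ 3

σ∘τ = [1 2 3]


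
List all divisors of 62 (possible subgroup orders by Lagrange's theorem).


Lagrange's theorem: |H| divides |G|
|G| = 62
Divisors of 62: 1, 2, 31, 62

Possible subgroup orders: {1, 2, 31, 62}


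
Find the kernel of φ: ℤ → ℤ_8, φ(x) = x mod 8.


Kernel = preimage of identity
ker(φ) = {x ∈ ℤ : x ≡ 0 (mod 8)} = 8ℤ = {0, ±8, ±16, ...}

ker(φ) = 8ℤ


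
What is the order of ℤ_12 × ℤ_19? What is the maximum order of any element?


|ℤ_12 × ℤ_19| = 12 × 19 = 228
Max element order = lcm(12,19) = 228
Cyclic? Yes (gcd=1)

|ℤ_12×ℤ_19| = 228, max element order = 228


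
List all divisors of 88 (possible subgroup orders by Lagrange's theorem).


Lagrange's theorem: |H| divides |G|
|G| = 88
Divisors of 88: 1, 2, 4, 8, 11, 22, 44, 88

Possible subgroup orders: {1, 2, 4, 8, 11, 22, 44, 88}


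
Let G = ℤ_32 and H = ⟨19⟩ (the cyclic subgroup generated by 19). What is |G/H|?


|⟨19⟩| = n / gcd(19, 32) = 32 / 1 = 32
H is normal (ℤ_32 is abelian).
|G/H| = |G| / |H| = 32 / 32 = 1

|G/H| = 1


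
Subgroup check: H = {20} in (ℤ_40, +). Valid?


Subgroup test for H = {20} in (ℤ_40, +):
(1) 0 ∈ H? No
(2) Closure: for all a,b ∈ H, (a+b) mod 40 ∈ H? No  [counterexample: 20 + 20 = 0 ∉ H]
(3) Inverses: for all a ∈ H, -a mod 40 ∈ H? Yes

No, H is not a subgroup of ℤ_40


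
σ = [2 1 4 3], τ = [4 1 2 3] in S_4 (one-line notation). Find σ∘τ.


σ∘τ: apply τ first, then σ
1 →τ 4 →σ 3
2 →τ 1 →σ 2
3 →τ 2 →σ 1
4 →τ 3 →σ 4

σ∘τ = [3 2 1 4]


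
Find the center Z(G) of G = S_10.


Z(G) = {g ∈ G | gx = xg for all x ∈ G}
S_n is non-abelian for n ≥ 3; Z(S_10) is trivial

Z(S_10) = {e}
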